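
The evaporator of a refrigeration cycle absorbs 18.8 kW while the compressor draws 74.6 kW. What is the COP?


COP = Q_evap / W
COP = 18.8 / 74.6
COP = 0.252

0.252


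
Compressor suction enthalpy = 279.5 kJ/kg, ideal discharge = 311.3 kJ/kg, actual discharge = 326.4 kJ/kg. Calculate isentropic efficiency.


dh_ideal = 311.3 - 279.5 = 31.8 kJ/kg
dh_actual = 326.4 - 279.5 = 46.9 kJ/kg
eta_s = dh_ideal / dh_actual = 31.8 / 46.9
eta_s = 0.678

0.678


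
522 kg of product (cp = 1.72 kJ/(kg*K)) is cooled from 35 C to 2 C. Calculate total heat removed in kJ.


dT = 35 - (2) = 33 K
Q = m * cp * dT = 522 * 1.72 * 33
Q = 29629 kJ

29629


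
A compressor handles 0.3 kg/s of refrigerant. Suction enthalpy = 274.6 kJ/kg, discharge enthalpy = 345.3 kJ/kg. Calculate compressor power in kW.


dh = 345.3 - 274.6 = 70.7 kJ/kg
W = m_dot * dh = 0.3 * 70.7 = 21.21 kW

21.21


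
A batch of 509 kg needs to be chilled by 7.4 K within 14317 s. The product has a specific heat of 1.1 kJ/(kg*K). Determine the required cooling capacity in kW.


Q = m * cp * dT / t
Q = 509 * 1.1 * 7.4 / 14317
Q = 0.289 kW

0.289


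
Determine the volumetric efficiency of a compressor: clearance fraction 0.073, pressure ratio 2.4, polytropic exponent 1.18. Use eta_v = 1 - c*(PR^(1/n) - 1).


PR^(1/n) = 2.4^(1/1.18) = 2.09996916
eta_v = 1 - 0.073 * (2.09996916 - 1)
eta_v = 0.9197

0.9197


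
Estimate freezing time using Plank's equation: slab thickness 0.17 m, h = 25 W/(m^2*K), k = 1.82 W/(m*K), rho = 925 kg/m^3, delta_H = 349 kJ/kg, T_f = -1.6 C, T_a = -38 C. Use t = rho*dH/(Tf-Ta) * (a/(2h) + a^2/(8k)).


dT = -1.6 - (-38) = 36.4 K
term1 = a/(2h) = 0.17/(2*25) = 0.0034
term2 = a^2/(8k) = 0.17^2/(8*1.82) = 0.00198489011
t = rho*dH*1000/dT * (term1 + term2)
t = 925*349*1000/36.4 * (0.0034 + 0.00198489011)
t = 47758 s

47758


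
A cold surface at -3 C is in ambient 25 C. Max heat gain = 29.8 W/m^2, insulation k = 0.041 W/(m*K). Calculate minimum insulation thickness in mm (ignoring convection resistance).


dT = 25 - (-3) = 28 K
thickness = k * dT / q_max * 1000
thickness = 0.041 * 28 / 29.8 * 1000
thickness = 38.5 mm

38.5


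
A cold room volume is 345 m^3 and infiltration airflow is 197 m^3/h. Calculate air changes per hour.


ACH = flow / volume
ACH = 197 / 345
ACH = 0.571

0.571


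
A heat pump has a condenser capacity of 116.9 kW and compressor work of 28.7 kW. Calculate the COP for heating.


COP_hp = Q_cond / W
COP_hp = 116.9 / 28.7
COP_hp = 4.073

4.073


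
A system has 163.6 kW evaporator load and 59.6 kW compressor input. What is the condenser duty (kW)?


Q_cond = Q_evap + W
Q_cond = 163.6 + 59.6
Q_cond = 223.2 kW

223.2


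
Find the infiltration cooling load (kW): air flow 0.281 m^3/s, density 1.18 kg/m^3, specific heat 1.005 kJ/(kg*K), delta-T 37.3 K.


Q = V_dot * rho * cp * dT
Q = 0.281 * 1.18 * 1.005 * 37.3
Q = 12.43 kW

12.43


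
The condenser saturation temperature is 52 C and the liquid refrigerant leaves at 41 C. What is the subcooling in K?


Subcooling = T_cond - T_liquid
Subcooling = 52 - 41
Subcooling = 11 K

11


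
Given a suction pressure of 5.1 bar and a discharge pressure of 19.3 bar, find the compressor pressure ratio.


PR = P_high / P_low
PR = 19.3 / 5.1
PR = 3.784

3.784


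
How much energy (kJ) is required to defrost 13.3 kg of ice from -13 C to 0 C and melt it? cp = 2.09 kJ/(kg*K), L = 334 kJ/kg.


Sensible heat = cp * dT = 2.09 * 13 = 27.17 kJ/kg
Total per kg = 27.17 + 334 = 361.17 kJ/kg
Q = m * total = 13.3 * 361.17
Q = 4803.6 kJ

4803.6


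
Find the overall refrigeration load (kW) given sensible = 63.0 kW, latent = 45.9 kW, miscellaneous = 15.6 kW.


Q_total = Q_s + Q_l + Q_misc
Q_total = 63.0 + 45.9 + 15.6
Q_total = 124.5 kW

124.5


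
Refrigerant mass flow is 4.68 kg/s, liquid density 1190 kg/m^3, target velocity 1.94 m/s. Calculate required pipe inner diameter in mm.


A = m_dot / (rho * v) = 4.68 / (1190 * 1.94) = 0.002027202634 m^2
d = sqrt(4*A/pi) * 1000
d = 50.8 mm

50.8


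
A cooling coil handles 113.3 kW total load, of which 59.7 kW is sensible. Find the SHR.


SHR = Q_sensible / Q_total
SHR = 59.7 / 113.3
SHR = 0.527

0.527


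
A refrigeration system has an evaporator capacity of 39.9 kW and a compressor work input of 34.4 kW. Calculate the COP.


COP = Q_evap / W
COP = 39.9 / 34.4
COP = 1.16

1.16


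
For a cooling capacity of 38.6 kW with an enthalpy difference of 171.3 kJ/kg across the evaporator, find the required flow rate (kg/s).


m_dot = Q / dh
m_dot = 38.6 / 171.3
m_dot = 0.2253 kg/s

0.2253


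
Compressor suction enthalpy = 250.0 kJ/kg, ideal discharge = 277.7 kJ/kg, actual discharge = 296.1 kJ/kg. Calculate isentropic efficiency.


dh_ideal = 277.7 - 250.0 = 27.7 kJ/kg
dh_actual = 296.1 - 250.0 = 46.1 kJ/kg
eta_s = dh_ideal / dh_actual = 27.7 / 46.1
eta_s = 0.6009

0.6009


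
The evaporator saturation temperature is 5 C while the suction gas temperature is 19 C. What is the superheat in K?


Superheat = T_suction - T_evap
Superheat = 19 - (5)
Superheat = 14 K

14


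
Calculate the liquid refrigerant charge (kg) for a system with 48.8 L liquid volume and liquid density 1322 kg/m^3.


Charge = V * rho / 1000
Charge = 48.8 * 1322 / 1000
Charge = 64.51 kg

64.51


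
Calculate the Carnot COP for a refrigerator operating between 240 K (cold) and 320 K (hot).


dT = 320 - 240 = 80 K
COP_carnot = T_cold / dT = 240 / 80
COP_carnot = 3.0

3.0


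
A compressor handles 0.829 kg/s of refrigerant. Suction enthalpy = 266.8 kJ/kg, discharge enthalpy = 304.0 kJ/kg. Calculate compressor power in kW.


dh = 304.0 - 266.8 = 37.2 kJ/kg
W = m_dot * dh = 0.829 * 37.2 = 30.84 kW

30.84


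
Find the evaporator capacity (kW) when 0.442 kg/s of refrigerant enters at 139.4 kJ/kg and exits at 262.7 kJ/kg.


dh = 262.7 - 139.4 = 123.3 kJ/kg
Q_evap = m_dot * dh = 0.442 * 123.3
Q_evap = 54.5 kW

54.5


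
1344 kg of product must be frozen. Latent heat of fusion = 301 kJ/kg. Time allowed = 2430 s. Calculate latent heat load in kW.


Q_lat = m * h_fg / t
Q_lat = 1344 * 301 / 2430
Q_lat = 166.48 kW

166.48


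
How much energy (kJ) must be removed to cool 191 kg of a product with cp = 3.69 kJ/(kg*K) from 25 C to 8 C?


dT = 25 - (8) = 17 K
Q = m * cp * dT = 191 * 3.69 * 17
Q = 11981 kJ

11981


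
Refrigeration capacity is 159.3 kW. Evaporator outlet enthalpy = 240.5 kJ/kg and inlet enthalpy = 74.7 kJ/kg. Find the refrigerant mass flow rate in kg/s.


dh = 240.5 - 74.7 = 165.8 kJ/kg
m_dot = Q / dh = 159.3 / 165.8 = 0.9608 kg/s

0.9608


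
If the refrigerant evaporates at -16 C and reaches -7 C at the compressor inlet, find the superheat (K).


Superheat = T_suction - T_evap
Superheat = -7 - (-16)
Superheat = 9 K

9


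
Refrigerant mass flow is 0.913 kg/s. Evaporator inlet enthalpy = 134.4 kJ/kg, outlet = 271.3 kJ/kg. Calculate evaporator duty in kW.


dh = 271.3 - 134.4 = 136.9 kJ/kg
Q_evap = m_dot * dh = 0.913 * 136.9
Q_evap = 124.99 kW

124.99


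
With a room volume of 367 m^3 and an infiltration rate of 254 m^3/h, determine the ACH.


ACH = flow / volume
ACH = 254 / 367
ACH = 0.692

0.692


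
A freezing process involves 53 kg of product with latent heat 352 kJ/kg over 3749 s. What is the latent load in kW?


Q_lat = m * h_fg / t
Q_lat = 53 * 352 / 3749
Q_lat = 4.98 kW

4.98


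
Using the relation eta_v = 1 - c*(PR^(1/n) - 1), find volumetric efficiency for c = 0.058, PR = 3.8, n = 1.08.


PR^(1/n) = 3.8^(1/1.08) = 3.44220446
eta_v = 1 - 0.058 * (3.44220446 - 1)
eta_v = 0.8584

0.8584


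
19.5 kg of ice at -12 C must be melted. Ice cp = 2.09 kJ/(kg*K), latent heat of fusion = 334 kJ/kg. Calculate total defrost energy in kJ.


Sensible heat = cp * dT = 2.09 * 12 = 25.08 kJ/kg
Total per kg = 25.08 + 334 = 359.08 kJ/kg
Q = m * total = 19.5 * 359.08
Q = 7002.1 kJ

7002.1


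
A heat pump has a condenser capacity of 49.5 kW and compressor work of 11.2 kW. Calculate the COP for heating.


COP_hp = Q_cond / W
COP_hp = 49.5 / 11.2
COP_hp = 4.42

4.42


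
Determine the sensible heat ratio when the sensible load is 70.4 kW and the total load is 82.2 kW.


SHR = Q_sensible / Q_total
SHR = 70.4 / 82.2
SHR = 0.856

0.856


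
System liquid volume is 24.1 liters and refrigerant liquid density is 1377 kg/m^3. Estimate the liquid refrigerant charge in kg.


Charge = V * rho / 1000
Charge = 24.1 * 1377 / 1000
Charge = 33.19 kg

33.19


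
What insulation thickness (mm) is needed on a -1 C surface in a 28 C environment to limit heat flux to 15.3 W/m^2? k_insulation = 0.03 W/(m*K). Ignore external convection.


dT = 28 - (-1) = 29 K
thickness = k * dT / q_max * 1000
thickness = 0.03 * 29 / 15.3 * 1000
thickness = 56.9 mm

56.9


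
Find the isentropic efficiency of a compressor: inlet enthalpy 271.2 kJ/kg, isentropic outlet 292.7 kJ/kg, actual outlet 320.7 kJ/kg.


dh_ideal = 292.7 - 271.2 = 21.5 kJ/kg
dh_actual = 320.7 - 271.2 = 49.5 kJ/kg
eta_s = dh_ideal / dh_actual = 21.5 / 49.5
eta_s = 0.4343

0.4343


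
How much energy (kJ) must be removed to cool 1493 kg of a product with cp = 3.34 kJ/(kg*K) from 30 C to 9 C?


dT = 30 - (9) = 21 K
Q = m * cp * dT = 1493 * 3.34 * 21
Q = 104719 kJ

104719


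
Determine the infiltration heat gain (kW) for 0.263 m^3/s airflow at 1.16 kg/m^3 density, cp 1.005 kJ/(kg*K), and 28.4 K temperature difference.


Q = V_dot * rho * cp * dT
Q = 0.263 * 1.16 * 1.005 * 28.4
Q = 8.708 kW

8.708


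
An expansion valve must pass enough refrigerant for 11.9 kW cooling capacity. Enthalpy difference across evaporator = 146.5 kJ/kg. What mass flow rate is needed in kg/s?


m_dot = Q / dh
m_dot = 11.9 / 146.5
m_dot = 0.0812 kg/s

0.0812


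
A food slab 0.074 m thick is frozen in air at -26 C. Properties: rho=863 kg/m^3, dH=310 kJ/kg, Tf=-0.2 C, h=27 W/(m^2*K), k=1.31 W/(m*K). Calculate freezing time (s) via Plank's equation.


dT = -0.2 - (-26) = 25.8 K
term1 = a/(2h) = 0.074/(2*27) = 0.00137037037
term2 = a^2/(8k) = 0.074^2/(8*1.31) = 0.000522519084
t = rho*dH*1000/dT * (term1 + term2)
t = 863*310*1000/25.8 * (0.00137037037 + 0.000522519084)
t = 19628 s

19628


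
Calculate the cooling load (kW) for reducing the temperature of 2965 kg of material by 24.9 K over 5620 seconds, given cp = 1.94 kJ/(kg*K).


Q = m * cp * dT / t
Q = 2965 * 1.94 * 24.9 / 5620
Q = 25.485 kW

25.485


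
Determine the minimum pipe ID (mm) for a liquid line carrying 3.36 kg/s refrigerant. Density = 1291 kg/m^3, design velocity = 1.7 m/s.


A = m_dot / (rho * v) = 3.36 / (1291 * 1.7) = 0.001530960951 m^2
d = sqrt(4*A/pi) * 1000
d = 44.2 mm

44.2


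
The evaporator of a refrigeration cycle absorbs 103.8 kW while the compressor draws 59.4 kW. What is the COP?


COP = Q_evap / W
COP = 103.8 / 59.4
COP = 1.747

1.747


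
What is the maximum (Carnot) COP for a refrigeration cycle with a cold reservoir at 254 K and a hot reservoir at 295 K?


dT = 295 - 254 = 41 K
COP_carnot = T_cold / dT = 254 / 41
COP_carnot = 6.195

6.195


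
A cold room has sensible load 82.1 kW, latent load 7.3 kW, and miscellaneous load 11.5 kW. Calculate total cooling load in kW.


Q_total = Q_s + Q_l + Q_misc
Q_total = 82.1 + 7.3 + 11.5
Q_total = 100.9 kW

100.9


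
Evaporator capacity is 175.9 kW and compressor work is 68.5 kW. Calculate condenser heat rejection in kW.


Q_cond = Q_evap + W
Q_cond = 175.9 + 68.5
Q_cond = 244.4 kW

244.4


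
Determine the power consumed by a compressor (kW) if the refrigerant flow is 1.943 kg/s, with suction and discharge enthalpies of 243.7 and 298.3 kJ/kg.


dh = 298.3 - 243.7 = 54.6 kJ/kg
W = m_dot * dh = 1.943 * 54.6 = 106.09 kW

106.09


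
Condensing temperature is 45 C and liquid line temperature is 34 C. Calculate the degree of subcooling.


Subcooling = T_cond - T_liquid
Subcooling = 45 - 34
Subcooling = 11 K

11


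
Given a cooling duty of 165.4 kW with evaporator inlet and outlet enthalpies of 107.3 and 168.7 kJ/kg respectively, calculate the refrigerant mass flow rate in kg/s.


dh = 168.7 - 107.3 = 61.4 kJ/kg
m_dot = Q / dh = 165.4 / 61.4 = 2.6938 kg/s

2.6938


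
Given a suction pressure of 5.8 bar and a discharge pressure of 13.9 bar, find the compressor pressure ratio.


PR = P_high / P_low
PR = 13.9 / 5.8
PR = 2.397

2.397


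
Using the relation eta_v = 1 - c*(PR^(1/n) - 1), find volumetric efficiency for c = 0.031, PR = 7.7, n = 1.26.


PR^(1/n) = 7.7^(1/1.26) = 5.05317184
eta_v = 1 - 0.031 * (5.05317184 - 1)
eta_v = 0.8744

0.8744


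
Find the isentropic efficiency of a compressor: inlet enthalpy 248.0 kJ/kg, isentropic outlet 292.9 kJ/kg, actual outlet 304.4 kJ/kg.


dh_ideal = 292.9 - 248.0 = 44.9 kJ/kg
dh_actual = 304.4 - 248.0 = 56.4 kJ/kg
eta_s = dh_ideal / dh_actual = 44.9 / 56.4
eta_s = 0.7961

0.7961


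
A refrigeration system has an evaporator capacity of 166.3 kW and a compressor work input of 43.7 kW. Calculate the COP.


COP = Q_evap / W
COP = 166.3 / 43.7
COP = 3.805

3.805


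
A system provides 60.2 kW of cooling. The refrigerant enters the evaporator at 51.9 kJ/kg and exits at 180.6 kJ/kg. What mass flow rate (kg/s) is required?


dh = 180.6 - 51.9 = 128.7 kJ/kg
m_dot = Q / dh = 60.2 / 128.7 = 0.4678 kg/s

0.4678


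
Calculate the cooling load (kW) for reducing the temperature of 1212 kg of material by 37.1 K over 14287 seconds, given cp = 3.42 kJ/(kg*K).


Q = m * cp * dT / t
Q = 1212 * 3.42 * 37.1 / 14287
Q = 10.764 kW

10.764


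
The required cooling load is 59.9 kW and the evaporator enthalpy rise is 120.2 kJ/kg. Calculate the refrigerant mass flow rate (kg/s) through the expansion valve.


m_dot = Q / dh
m_dot = 59.9 / 120.2
m_dot = 0.4983 kg/s

0.4983


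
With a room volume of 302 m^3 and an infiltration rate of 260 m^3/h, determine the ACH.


ACH = flow / volume
ACH = 260 / 302
ACH = 0.861

0.861


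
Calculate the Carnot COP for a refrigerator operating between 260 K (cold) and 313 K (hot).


dT = 313 - 260 = 53 K
COP_carnot = T_cold / dT = 260 / 53
COP_carnot = 4.906

4.906


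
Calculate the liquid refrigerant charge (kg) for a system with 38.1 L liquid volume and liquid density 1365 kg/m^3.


Charge = V * rho / 1000
Charge = 38.1 * 1365 / 1000
Charge = 52.01 kg

52.01


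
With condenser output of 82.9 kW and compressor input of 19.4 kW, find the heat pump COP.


COP_hp = Q_cond / W
COP_hp = 82.9 / 19.4
COP_hp = 4.273

4.273


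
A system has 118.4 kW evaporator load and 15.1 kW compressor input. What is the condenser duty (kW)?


Q_cond = Q_evap + W
Q_cond = 118.4 + 15.1
Q_cond = 133.5 kW

133.5


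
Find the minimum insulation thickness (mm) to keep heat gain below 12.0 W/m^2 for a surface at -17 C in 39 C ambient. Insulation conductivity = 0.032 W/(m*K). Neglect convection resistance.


dT = 39 - (-17) = 56 K
thickness = k * dT / q_max * 1000
thickness = 0.032 * 56 / 12.0 * 1000
thickness = 149.3 mm

149.3


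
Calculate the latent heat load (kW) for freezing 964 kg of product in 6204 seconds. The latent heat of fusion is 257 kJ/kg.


Q_lat = m * h_fg / t
Q_lat = 964 * 257 / 6204
Q_lat = 39.93 kW

39.93


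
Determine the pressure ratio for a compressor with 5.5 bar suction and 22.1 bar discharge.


PR = P_high / P_low
PR = 22.1 / 5.5
PR = 4.018

4.018


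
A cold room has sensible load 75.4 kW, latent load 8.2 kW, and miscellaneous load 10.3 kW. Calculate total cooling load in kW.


Q_total = Q_s + Q_l + Q_misc
Q_total = 75.4 + 8.2 + 10.3
Q_total = 93.9 kW

93.9


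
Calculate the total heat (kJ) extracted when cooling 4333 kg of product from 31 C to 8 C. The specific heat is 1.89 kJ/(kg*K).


dT = 31 - (8) = 23 K
Q = m * cp * dT = 4333 * 1.89 * 23
Q = 188356 kJ

188356


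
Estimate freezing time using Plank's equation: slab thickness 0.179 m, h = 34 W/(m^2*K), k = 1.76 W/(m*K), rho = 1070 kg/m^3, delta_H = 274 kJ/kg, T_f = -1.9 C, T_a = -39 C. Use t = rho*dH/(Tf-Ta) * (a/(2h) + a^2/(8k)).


dT = -1.9 - (-39) = 37.1 K
term1 = a/(2h) = 0.179/(2*34) = 0.002632352941
term2 = a^2/(8k) = 0.179^2/(8*1.76) = 0.002275639205
t = rho*dH*1000/dT * (term1 + term2)
t = 1070*274*1000/37.1 * (0.002632352941 + 0.002275639205)
t = 38785 s

38785


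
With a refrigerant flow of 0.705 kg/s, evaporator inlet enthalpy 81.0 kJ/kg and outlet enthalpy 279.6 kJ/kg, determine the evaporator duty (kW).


dh = 279.6 - 81.0 = 198.6 kJ/kg
Q_evap = m_dot * dh = 0.705 * 198.6
Q_evap = 140.01 kW

140.01


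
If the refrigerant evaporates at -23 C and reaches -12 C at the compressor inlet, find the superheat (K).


Superheat = T_suction - T_evap
Superheat = -12 - (-23)
Superheat = 11 K

11


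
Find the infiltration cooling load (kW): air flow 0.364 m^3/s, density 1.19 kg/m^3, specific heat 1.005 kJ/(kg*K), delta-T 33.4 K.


Q = V_dot * rho * cp * dT
Q = 0.364 * 1.19 * 1.005 * 33.4
Q = 14.54 kW

14.54


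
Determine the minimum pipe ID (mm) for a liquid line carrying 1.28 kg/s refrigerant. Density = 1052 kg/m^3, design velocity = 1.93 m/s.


A = m_dot / (rho * v) = 1.28 / (1052 * 1.93) = 0.0006304300715 m^2
d = sqrt(4*A/pi) * 1000
d = 28.3 mm

28.3


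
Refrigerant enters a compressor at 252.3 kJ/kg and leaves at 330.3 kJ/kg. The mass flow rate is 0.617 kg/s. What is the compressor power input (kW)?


dh = 330.3 - 252.3 = 78.0 kJ/kg
W = m_dot * dh = 0.617 * 78.0 = 48.13 kW

48.13


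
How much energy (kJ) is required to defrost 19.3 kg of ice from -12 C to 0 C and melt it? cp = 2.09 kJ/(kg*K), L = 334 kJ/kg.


Sensible heat = cp * dT = 2.09 * 12 = 25.08 kJ/kg
Total per kg = 25.08 + 334 = 359.08 kJ/kg
Q = m * total = 19.3 * 359.08
Q = 6930.2 kJ

6930.2


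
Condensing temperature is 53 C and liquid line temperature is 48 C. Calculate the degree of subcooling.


Subcooling = T_cond - T_liquid
Subcooling = 53 - 48
Subcooling = 5 K

5


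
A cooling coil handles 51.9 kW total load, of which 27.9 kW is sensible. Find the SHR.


SHR = Q_sensible / Q_total
SHR = 27.9 / 51.9
SHR = 0.538

0.538


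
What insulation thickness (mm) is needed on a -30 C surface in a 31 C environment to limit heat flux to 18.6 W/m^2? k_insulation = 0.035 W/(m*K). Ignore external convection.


dT = 31 - (-30) = 61 K
thickness = k * dT / q_max * 1000
thickness = 0.035 * 61 / 18.6 * 1000
thickness = 114.8 mm

114.8


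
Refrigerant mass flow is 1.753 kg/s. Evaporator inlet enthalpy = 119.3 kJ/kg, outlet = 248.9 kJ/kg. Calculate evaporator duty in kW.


dh = 248.9 - 119.3 = 129.6 kJ/kg
Q_evap = m_dot * dh = 1.753 * 129.6
Q_evap = 227.19 kW

227.19


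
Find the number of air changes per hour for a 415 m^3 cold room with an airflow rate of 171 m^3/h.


ACH = flow / volume
ACH = 171 / 415
ACH = 0.412

0.412


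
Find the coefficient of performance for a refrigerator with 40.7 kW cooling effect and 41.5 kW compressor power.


COP = Q_evap / W
COP = 40.7 / 41.5
COP = 0.981

0.981


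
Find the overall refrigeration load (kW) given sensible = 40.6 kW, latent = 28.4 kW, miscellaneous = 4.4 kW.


Q_total = Q_s + Q_l + Q_misc
Q_total = 40.6 + 28.4 + 4.4
Q_total = 73.4 kW

73.4


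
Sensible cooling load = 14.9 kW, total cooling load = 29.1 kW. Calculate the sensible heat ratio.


SHR = Q_sensible / Q_total
SHR = 14.9 / 29.1
SHR = 0.512

0.512


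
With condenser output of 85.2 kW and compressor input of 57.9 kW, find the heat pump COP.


COP_hp = Q_cond / W
COP_hp = 85.2 / 57.9
COP_hp = 1.472

1.472


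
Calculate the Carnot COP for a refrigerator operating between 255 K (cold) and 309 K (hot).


dT = 309 - 255 = 54 K
COP_carnot = T_cold / dT = 255 / 54
COP_carnot = 4.722

4.722


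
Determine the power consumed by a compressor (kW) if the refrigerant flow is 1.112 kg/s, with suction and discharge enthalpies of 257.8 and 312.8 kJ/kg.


dh = 312.8 - 257.8 = 55.0 kJ/kg
W = m_dot * dh = 1.112 * 55.0 = 61.16 kW

61.16


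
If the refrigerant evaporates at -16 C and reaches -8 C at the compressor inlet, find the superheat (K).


Superheat = T_suction - T_evap
Superheat = -8 - (-16)
Superheat = 8 K

8


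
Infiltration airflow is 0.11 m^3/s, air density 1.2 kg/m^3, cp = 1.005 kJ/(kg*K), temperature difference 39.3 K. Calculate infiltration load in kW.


Q = V_dot * rho * cp * dT
Q = 0.11 * 1.2 * 1.005 * 39.3
Q = 5.214 kW

5.214


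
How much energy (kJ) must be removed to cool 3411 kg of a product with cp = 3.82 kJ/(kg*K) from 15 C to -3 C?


dT = 15 - (-3) = 18 K
Q = m * cp * dT = 3411 * 3.82 * 18
Q = 234540 kJ

234540


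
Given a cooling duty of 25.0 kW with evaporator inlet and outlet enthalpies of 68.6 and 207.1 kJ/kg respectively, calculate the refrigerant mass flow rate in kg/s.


dh = 207.1 - 68.6 = 138.5 kJ/kg
m_dot = Q / dh = 25.0 / 138.5 = 0.1805 kg/s

0.1805


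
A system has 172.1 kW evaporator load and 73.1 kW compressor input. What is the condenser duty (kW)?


Q_cond = Q_evap + W
Q_cond = 172.1 + 73.1
Q_cond = 245.2 kW

245.2


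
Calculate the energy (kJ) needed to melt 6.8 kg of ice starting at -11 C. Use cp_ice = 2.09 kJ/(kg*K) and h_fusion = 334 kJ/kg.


Sensible heat = cp * dT = 2.09 * 11 = 22.99 kJ/kg
Total per kg = 22.99 + 334 = 356.99 kJ/kg
Q = m * total = 6.8 * 356.99
Q = 2427.5 kJ

2427.5


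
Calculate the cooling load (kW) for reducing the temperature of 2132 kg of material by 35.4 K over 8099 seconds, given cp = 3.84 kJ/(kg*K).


Q = m * cp * dT / t
Q = 2132 * 3.84 * 35.4 / 8099
Q = 35.784 kW

35.784


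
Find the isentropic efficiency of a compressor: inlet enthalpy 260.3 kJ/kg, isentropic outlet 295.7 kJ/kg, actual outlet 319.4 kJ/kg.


dh_ideal = 295.7 - 260.3 = 35.4 kJ/kg
dh_actual = 319.4 - 260.3 = 59.1 kJ/kg
eta_s = dh_ideal / dh_actual = 35.4 / 59.1
eta_s = 0.599

0.599


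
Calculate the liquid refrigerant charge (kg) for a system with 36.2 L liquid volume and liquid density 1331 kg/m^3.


Charge = V * rho / 1000
Charge = 36.2 * 1331 / 1000
Charge = 48.18 kg

48.18


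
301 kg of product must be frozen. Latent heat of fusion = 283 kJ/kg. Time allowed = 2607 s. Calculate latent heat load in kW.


Q_lat = m * h_fg / t
Q_lat = 301 * 283 / 2607
Q_lat = 32.67 kW

32.67


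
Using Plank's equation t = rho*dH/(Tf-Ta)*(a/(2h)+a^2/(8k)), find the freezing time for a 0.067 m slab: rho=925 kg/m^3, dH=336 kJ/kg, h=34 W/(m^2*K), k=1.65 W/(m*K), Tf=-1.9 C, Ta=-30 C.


dT = -1.9 - (-30) = 28.1 K
term1 = a/(2h) = 0.067/(2*34) = 0.0009852941176
term2 = a^2/(8k) = 0.067^2/(8*1.65) = 0.0003400757576
t = rho*dH*1000/dT * (term1 + term2)
t = 925*336*1000/28.1 * (0.0009852941176 + 0.0003400757576)
t = 14659 s

14659


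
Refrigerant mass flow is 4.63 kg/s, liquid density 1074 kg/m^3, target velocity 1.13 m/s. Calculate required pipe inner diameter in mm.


A = m_dot / (rho * v) = 4.63 / (1074 * 1.13) = 0.003815032712 m^2
d = sqrt(4*A/pi) * 1000
d = 69.7 mm

69.7


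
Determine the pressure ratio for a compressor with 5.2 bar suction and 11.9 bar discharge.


PR = P_high / P_low
PR = 11.9 / 5.2
PR = 2.288

2.288


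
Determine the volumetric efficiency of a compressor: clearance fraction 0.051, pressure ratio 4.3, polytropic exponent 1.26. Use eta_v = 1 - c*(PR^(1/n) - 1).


PR^(1/n) = 4.3^(1/1.26) = 3.18238517
eta_v = 1 - 0.051 * (3.18238517 - 1)
eta_v = 0.8887

0.8887


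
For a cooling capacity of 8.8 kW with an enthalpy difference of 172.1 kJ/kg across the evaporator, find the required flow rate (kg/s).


m_dot = Q / dh
m_dot = 8.8 / 172.1
m_dot = 0.0511 kg/s

0.0511


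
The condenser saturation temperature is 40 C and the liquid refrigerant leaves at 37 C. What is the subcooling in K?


Subcooling = T_cond - T_liquid
Subcooling = 40 - 37
Subcooling = 3 K

3


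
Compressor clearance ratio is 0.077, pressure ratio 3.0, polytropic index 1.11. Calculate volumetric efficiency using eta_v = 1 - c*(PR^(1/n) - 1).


PR^(1/n) = 3.0^(1/1.11) = 2.690537
eta_v = 1 - 0.077 * (2.690537 - 1)
eta_v = 0.8698

0.8698


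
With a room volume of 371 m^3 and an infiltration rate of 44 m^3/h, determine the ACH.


ACH = flow / volume
ACH = 44 / 371
ACH = 0.119

0.119


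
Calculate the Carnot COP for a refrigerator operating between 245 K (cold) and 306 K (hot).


dT = 306 - 245 = 61 K
COP_carnot = T_cold / dT = 245 / 61
COP_carnot = 4.016

4.016


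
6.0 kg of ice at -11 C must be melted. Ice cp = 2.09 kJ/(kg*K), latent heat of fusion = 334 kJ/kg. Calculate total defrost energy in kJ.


Sensible heat = cp * dT = 2.09 * 11 = 22.99 kJ/kg
Total per kg = 22.99 + 334 = 356.99 kJ/kg
Q = m * total = 6.0 * 356.99
Q = 2141.9 kJ

2141.9


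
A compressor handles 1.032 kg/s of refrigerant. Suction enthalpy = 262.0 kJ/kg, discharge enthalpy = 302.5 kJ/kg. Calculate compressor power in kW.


dh = 302.5 - 262.0 = 40.5 kJ/kg
W = m_dot * dh = 1.032 * 40.5 = 41.8 kW

41.8


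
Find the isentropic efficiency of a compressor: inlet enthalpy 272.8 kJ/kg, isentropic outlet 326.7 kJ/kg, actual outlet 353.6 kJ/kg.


dh_ideal = 326.7 - 272.8 = 53.9 kJ/kg
dh_actual = 353.6 - 272.8 = 80.8 kJ/kg
eta_s = dh_ideal / dh_actual = 53.9 / 80.8
eta_s = 0.6671

0.6671


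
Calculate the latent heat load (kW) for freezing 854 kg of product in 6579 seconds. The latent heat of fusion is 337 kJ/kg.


Q_lat = m * h_fg / t
Q_lat = 854 * 337 / 6579
Q_lat = 43.74 kW

43.74


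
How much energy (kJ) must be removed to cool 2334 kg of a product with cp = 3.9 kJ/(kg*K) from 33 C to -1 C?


dT = 33 - (-1) = 34 K
Q = m * cp * dT = 2334 * 3.9 * 34
Q = 309488 kJ

309488


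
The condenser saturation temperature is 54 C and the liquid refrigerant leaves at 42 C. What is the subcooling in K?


Subcooling = T_cond - T_liquid
Subcooling = 54 - 42
Subcooling = 12 K

12


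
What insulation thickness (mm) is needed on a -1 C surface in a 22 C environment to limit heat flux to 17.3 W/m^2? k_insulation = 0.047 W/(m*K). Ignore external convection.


dT = 22 - (-1) = 23 K
thickness = k * dT / q_max * 1000
thickness = 0.047 * 23 / 17.3 * 1000
thickness = 62.5 mm

62.5


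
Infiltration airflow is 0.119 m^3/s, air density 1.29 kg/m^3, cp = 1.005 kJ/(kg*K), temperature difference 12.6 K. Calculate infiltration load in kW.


Q = V_dot * rho * cp * dT
Q = 0.119 * 1.29 * 1.005 * 12.6
Q = 1.944 kW

1.944


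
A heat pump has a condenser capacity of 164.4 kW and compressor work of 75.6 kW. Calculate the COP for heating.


COP_hp = Q_cond / W
COP_hp = 164.4 / 75.6
COP_hp = 2.175

2.175


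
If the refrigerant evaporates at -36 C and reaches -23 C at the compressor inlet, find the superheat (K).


Superheat = T_suction - T_evap
Superheat = -23 - (-36)
Superheat = 13 K

13


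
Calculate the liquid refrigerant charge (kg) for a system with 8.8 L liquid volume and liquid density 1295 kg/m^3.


Charge = V * rho / 1000
Charge = 8.8 * 1295 / 1000
Charge = 11.4 kg

11.4


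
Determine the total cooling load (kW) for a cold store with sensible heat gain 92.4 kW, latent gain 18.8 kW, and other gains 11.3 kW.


Q_total = Q_s + Q_l + Q_misc
Q_total = 92.4 + 18.8 + 11.3
Q_total = 122.5 kW

122.5


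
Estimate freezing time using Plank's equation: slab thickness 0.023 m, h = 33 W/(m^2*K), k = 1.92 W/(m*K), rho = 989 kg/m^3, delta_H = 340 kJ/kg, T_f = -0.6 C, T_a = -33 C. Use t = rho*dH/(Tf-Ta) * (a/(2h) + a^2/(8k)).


dT = -0.6 - (-33) = 32.4 K
term1 = a/(2h) = 0.023/(2*33) = 0.0003484848485
term2 = a^2/(8k) = 0.023^2/(8*1.92) = 0.00003444010417
t = rho*dH*1000/dT * (term1 + term2)
t = 989*340*1000/32.4 * (0.0003484848485 + 0.00003444010417)
t = 3974 s

3974


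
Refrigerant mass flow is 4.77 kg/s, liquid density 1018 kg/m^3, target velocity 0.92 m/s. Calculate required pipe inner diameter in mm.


A = m_dot / (rho * v) = 4.77 / (1018 * 0.92) = 0.005093106688 m^2
d = sqrt(4*A/pi) * 1000
d = 80.5 mm

80.5


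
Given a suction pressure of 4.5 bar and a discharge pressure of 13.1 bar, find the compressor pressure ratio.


PR = P_high / P_low
PR = 13.1 / 4.5
PR = 2.911

2.911


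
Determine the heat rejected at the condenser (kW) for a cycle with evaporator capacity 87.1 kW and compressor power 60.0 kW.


Q_cond = Q_evap + W
Q_cond = 87.1 + 60.0
Q_cond = 147.1 kW

147.1


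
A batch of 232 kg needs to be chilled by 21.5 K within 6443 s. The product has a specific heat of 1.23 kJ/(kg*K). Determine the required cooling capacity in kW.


Q = m * cp * dT / t
Q = 232 * 1.23 * 21.5 / 6443
Q = 0.952 kW

0.952


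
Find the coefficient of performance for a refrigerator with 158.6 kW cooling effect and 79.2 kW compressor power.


COP = Q_evap / W
COP = 158.6 / 79.2
COP = 2.003

2.003


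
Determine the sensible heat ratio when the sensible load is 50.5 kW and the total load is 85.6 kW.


SHR = Q_sensible / Q_total
SHR = 50.5 / 85.6
SHR = 0.59

0.59


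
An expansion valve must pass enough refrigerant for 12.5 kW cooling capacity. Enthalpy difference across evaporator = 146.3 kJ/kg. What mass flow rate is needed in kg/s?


m_dot = Q / dh
m_dot = 12.5 / 146.3
m_dot = 0.0854 kg/s

0.0854


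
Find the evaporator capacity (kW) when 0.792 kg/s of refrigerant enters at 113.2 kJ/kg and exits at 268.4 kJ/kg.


dh = 268.4 - 113.2 = 155.2 kJ/kg
Q_evap = m_dot * dh = 0.792 * 155.2
Q_evap = 122.92 kW

122.92


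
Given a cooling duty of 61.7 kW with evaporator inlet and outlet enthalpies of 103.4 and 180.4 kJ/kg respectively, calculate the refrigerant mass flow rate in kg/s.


dh = 180.4 - 103.4 = 77.0 kJ/kg
m_dot = Q / dh = 61.7 / 77.0 = 0.8013 kg/s

0.8013


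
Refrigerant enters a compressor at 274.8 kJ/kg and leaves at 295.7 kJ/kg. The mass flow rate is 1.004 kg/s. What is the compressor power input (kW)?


dh = 295.7 - 274.8 = 20.9 kJ/kg
W = m_dot * dh = 1.004 * 20.9 = 20.98 kW

20.98


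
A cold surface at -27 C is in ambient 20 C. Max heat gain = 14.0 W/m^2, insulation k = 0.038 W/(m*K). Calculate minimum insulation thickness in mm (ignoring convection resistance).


dT = 20 - (-27) = 47 K
thickness = k * dT / q_max * 1000
thickness = 0.038 * 47 / 14.0 * 1000
thickness = 127.6 mm

127.6


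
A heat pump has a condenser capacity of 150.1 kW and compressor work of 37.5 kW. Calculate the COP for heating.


COP_hp = Q_cond / W
COP_hp = 150.1 / 37.5
COP_hp = 4.003

4.003


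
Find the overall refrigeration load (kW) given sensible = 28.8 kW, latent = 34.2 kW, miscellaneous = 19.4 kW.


Q_total = Q_s + Q_l + Q_misc
Q_total = 28.8 + 34.2 + 19.4
Q_total = 82.4 kW

82.4


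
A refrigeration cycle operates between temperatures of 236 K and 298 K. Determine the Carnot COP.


dT = 298 - 236 = 62 K
COP_carnot = T_cold / dT = 236 / 62
COP_carnot = 3.806

3.806


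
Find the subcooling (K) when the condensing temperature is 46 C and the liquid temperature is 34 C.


Subcooling = T_cond - T_liquid
Subcooling = 46 - 34
Subcooling = 12 K

12


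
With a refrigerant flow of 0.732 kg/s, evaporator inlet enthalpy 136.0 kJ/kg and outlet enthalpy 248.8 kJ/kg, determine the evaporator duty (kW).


dh = 248.8 - 136.0 = 112.8 kJ/kg
Q_evap = m_dot * dh = 0.732 * 112.8
Q_evap = 82.57 kW

82.57


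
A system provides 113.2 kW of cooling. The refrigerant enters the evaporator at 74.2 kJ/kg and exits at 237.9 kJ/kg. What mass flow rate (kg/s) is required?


dh = 237.9 - 74.2 = 163.7 kJ/kg
m_dot = Q / dh = 113.2 / 163.7 = 0.6915 kg/s

0.6915


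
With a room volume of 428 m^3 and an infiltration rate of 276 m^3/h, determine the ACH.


ACH = flow / volume
ACH = 276 / 428
ACH = 0.645

0.645


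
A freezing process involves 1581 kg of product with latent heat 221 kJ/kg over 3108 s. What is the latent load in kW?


Q_lat = m * h_fg / t
Q_lat = 1581 * 221 / 3108
Q_lat = 112.42 kW

112.42


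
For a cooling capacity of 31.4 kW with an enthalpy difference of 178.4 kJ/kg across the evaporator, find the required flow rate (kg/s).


m_dot = Q / dh
m_dot = 31.4 / 178.4
m_dot = 0.176 kg/s

0.176


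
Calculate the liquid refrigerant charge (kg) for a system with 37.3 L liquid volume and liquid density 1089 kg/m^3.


Charge = V * rho / 1000
Charge = 37.3 * 1089 / 1000
Charge = 40.62 kg

40.62


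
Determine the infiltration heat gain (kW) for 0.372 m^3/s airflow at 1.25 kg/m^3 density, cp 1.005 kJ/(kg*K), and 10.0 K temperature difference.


Q = V_dot * rho * cp * dT
Q = 0.372 * 1.25 * 1.005 * 10.0
Q = 4.673 kW

4.673


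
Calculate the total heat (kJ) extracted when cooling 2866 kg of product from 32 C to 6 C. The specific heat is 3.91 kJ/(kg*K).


dT = 32 - (6) = 26 K
Q = m * cp * dT = 2866 * 3.91 * 26
Q = 291358 kJ

291358


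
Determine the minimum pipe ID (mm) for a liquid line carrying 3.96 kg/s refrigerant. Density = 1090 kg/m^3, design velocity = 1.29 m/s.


A = m_dot / (rho * v) = 3.96 / (1090 * 1.29) = 0.002816300405 m^2
d = sqrt(4*A/pi) * 1000
d = 59.9 mm

59.9


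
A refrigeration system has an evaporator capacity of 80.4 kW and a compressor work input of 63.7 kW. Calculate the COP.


COP = Q_evap / W
COP = 80.4 / 63.7
COP = 1.262

1.262


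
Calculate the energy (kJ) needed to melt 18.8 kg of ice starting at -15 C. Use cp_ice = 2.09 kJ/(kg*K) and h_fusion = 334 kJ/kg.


Sensible heat = cp * dT = 2.09 * 15 = 31.35 kJ/kg
Total per kg = 31.35 + 334 = 365.35 kJ/kg
Q = m * total = 18.8 * 365.35
Q = 6868.6 kJ

6868.6


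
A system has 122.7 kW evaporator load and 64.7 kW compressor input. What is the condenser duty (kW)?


Q_cond = Q_evap + W
Q_cond = 122.7 + 64.7
Q_cond = 187.4 kW

187.4


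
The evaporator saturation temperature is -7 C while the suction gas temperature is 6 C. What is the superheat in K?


Superheat = T_suction - T_evap
Superheat = 6 - (-7)
Superheat = 13 K

13


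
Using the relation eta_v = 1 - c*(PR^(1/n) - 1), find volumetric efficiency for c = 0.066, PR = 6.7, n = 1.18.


PR^(1/n) = 6.7^(1/1.18) = 5.01260395
eta_v = 1 - 0.066 * (5.01260395 - 1)
eta_v = 0.7352

0.7352


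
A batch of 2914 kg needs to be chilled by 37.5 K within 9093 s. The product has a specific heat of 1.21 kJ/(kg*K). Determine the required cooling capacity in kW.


Q = m * cp * dT / t
Q = 2914 * 1.21 * 37.5 / 9093
Q = 14.541 kW

14.541


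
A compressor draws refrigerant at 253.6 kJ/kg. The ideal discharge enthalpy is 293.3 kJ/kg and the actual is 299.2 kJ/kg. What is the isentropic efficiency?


dh_ideal = 293.3 - 253.6 = 39.7 kJ/kg
dh_actual = 299.2 - 253.6 = 45.6 kJ/kg
eta_s = dh_ideal / dh_actual = 39.7 / 45.6
eta_s = 0.8706

0.8706


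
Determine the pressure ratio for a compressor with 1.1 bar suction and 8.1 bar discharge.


PR = P_high / P_low
PR = 8.1 / 1.1
PR = 7.364

7.364


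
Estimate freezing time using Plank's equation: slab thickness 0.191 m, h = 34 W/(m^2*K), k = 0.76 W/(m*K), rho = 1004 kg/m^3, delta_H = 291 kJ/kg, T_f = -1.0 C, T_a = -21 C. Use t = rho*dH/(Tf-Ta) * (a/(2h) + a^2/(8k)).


dT = -1.0 - (-21) = 20.0 K
term1 = a/(2h) = 0.191/(2*34) = 0.002808823529
term2 = a^2/(8k) = 0.191^2/(8*0.76) = 0.006000164474
t = rho*dH*1000/dT * (term1 + term2)
t = 1004*291*1000/20.0 * (0.002808823529 + 0.006000164474)
t = 128683 s

128683


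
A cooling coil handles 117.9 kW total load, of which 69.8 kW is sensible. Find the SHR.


SHR = Q_sensible / Q_total
SHR = 69.8 / 117.9
SHR = 0.592

0.592


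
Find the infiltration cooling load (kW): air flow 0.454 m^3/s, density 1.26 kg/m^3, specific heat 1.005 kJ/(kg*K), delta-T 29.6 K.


Q = V_dot * rho * cp * dT
Q = 0.454 * 1.26 * 1.005 * 29.6
Q = 17.017 kW

17.017


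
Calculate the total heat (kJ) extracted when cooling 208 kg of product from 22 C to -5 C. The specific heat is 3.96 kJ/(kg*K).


dT = 22 - (-5) = 27 K
Q = m * cp * dT = 208 * 3.96 * 27
Q = 22239 kJ

22239


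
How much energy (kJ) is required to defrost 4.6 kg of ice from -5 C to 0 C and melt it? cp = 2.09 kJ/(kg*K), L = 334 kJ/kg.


Sensible heat = cp * dT = 2.09 * 5 = 10.45 kJ/kg
Total per kg = 10.45 + 334 = 344.45 kJ/kg
Q = m * total = 4.6 * 344.45
Q = 1584.5 kJ

1584.5


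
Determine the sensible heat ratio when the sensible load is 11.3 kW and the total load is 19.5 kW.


SHR = Q_sensible / Q_total
SHR = 11.3 / 19.5
SHR = 0.579

0.579


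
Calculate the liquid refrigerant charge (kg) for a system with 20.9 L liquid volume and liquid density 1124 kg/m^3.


Charge = V * rho / 1000
Charge = 20.9 * 1124 / 1000
Charge = 23.49 kg

23.49


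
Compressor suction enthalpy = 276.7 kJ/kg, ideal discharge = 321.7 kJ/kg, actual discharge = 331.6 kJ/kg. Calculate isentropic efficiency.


dh_ideal = 321.7 - 276.7 = 45.0 kJ/kg
dh_actual = 331.6 - 276.7 = 54.9 kJ/kg
eta_s = dh_ideal / dh_actual = 45.0 / 54.9
eta_s = 0.8197

0.8197


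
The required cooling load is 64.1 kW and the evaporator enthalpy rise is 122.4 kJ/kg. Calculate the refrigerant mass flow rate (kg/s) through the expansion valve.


m_dot = Q / dh
m_dot = 64.1 / 122.4
m_dot = 0.5237 kg/s

0.5237


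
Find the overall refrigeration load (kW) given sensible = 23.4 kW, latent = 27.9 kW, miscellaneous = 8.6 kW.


Q_total = Q_s + Q_l + Q_misc
Q_total = 23.4 + 27.9 + 8.6
Q_total = 59.9 kW

59.9


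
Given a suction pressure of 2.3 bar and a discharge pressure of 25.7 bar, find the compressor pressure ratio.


PR = P_high / P_low
PR = 25.7 / 2.3
PR = 11.174

11.174


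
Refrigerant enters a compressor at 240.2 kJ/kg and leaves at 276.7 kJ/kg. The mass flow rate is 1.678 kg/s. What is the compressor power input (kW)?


dh = 276.7 - 240.2 = 36.5 kJ/kg
W = m_dot * dh = 1.678 * 36.5 = 61.25 kW

61.25


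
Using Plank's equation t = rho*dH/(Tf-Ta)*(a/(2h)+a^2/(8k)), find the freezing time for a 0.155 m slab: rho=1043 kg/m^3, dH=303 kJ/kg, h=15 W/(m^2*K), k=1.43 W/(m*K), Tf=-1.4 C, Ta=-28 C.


dT = -1.4 - (-28) = 26.6 K
term1 = a/(2h) = 0.155/(2*15) = 0.005166666667
term2 = a^2/(8k) = 0.155^2/(8*1.43) = 0.002100087413
t = rho*dH*1000/dT * (term1 + term2)
t = 1043*303*1000/26.6 * (0.005166666667 + 0.002100087413)
t = 86335 s

86335


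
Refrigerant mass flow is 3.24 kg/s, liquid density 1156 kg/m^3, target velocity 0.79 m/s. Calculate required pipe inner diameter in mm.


A = m_dot / (rho * v) = 3.24 / (1156 * 0.79) = 0.003547807805 m^2
d = sqrt(4*A/pi) * 1000
d = 67.2 mm

67.2


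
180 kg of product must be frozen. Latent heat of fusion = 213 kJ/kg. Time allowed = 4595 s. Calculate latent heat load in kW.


Q_lat = m * h_fg / t
Q_lat = 180 * 213 / 4595
Q_lat = 8.34 kW

8.34


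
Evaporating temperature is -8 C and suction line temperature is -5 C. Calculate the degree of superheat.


Superheat = T_suction - T_evap
Superheat = -5 - (-8)
Superheat = 3 K

3


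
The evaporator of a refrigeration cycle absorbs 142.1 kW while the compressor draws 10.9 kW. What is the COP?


COP = Q_evap / W
COP = 142.1 / 10.9
COP = 13.037

13.037


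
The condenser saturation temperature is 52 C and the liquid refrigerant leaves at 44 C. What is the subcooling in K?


Subcooling = T_cond - T_liquid
Subcooling = 52 - 44
Subcooling = 8 K

8


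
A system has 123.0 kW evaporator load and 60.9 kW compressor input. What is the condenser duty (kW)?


Q_cond = Q_evap + W
Q_cond = 123.0 + 60.9
Q_cond = 183.9 kW

183.9


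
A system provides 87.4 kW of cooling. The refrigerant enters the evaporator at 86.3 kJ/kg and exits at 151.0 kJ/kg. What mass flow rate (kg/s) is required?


dh = 151.0 - 86.3 = 64.7 kJ/kg
m_dot = Q / dh = 87.4 / 64.7 = 1.3509 kg/s

1.3509


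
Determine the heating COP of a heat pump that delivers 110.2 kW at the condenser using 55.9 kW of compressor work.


COP_hp = Q_cond / W
COP_hp = 110.2 / 55.9
COP_hp = 1.971

1.971
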